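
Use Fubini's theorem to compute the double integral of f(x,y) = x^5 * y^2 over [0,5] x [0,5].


By Fubini's theorem, the double integral factors as a product of single integrals:
Step 1: integral_0^5 x^5 dx = [x^6/6] from 0 to 5
     = 5^6/6 = 2604.166667
Step 2: integral_0^5 y^2 dy = [y^3/3] from 0 to 5
     = 5^3/3 = 41.666667
Step 3: Double integral = 2604.166667 * 41.666667 = 108506.944444


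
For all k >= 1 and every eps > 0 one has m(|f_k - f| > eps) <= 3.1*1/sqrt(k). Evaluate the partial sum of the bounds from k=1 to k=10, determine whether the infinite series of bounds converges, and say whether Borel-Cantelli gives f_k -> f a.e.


Step 1: List the terms 3.1*1/sqrt(k) for k = 1 to 10:
  k=1: 3.1
  k=2: 2.192031
  k=3: 1.789786
  k=4: 1.55
  k=5: 1.386362
  k=6: 1.26557
  k=7: 1.17169
  k=8: 1.096016
  k=9: 1.033333
  k=10: 0.980306
Step 2: Partial sum = 3.1 + 2.192031 + 1.789786 + 1.55 + 1.386362 + 1.26557 + 1.17169 + 1.096016 + 1.033333 + 0.980306
     = 15.565093
Step 3: The full series sum_(k>=1) 3.1*1/sqrt(k) diverges (p-series with p = 1/2 <= 1; a nonzero constant multiple of a divergent series diverges).
Step 4: The (first) Borel-Cantelli lemma requires a summable sequence of measures, so it does not apply here;
        from this bound alone no conclusion about a.e. convergence can be drawn (convergence in measure still
        gives an a.e.-convergent subsequence, but not a.e. convergence of the whole sequence).
Conclusion: series diverges; Borel-Cantelli is inconclusive about a.e. convergence of f_k.


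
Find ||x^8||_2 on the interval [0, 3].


Step 1: ||f||_2 = (integral_0^3 |x^8|^2 dx)^(1/2)
     = (integral_0^3 x^16 dx)^(1/2)
Step 2: integral_0^3 x^16 dx = [x^17/(17)] from 0 to 3 = 3^17/17
     = 129140163/17 = 7.596480e+06
Step 3: ||f||_2 = (7.596480e+06)^(1/2) = 2756.171289


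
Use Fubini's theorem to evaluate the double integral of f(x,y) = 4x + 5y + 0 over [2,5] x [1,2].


By Fubini, integrate in x first, then y.
Step 1: Fix y, integrate over x in [2,5]:
  integral(4x + 5y + 0, x=2..5)
  = 4*(5^2 - 2^2)/2 + (5y + 0)*(5 - 2)
  = 42 + (5y + 0)*3
  = 42 + 15y + 0
  = 42 + 15y
Step 2: Integrate over y in [1,2]:
  integral(42 + 15y, y=1..2)
  = 42*1 + 15*(2^2 - 1^2)/2
  = 42 + 22.5
  = 64.5


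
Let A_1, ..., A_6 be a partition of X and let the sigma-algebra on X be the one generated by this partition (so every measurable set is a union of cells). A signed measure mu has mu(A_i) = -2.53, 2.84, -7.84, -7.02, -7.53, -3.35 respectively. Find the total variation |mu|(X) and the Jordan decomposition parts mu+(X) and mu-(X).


Step 1: Every measurable set is a union of atoms (the cells / points), so a Hahn decomposition is
  obtained by grouping atoms by sign: P = union of atoms with mu > 0, N = union of the remaining atoms.
  Atoms in P (indices): 2;  atoms in N (indices): 1, 3, 4, 5, 6
  Positive values: 2.84
  Negative values: -2.53, -7.84, -7.02, -7.53, -3.35
Step 2: mu+(X) = mu(P) = sum of positive atom values = 2.84
Step 3: mu-(X) = -mu(N) = sum of |negative atom values| = 28.27
Step 4: |mu|(X) = mu+(X) + mu-(X) = 2.84 + 28.27 = 31.11


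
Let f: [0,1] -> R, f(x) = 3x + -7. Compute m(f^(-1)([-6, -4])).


f^(-1)([-6, -4]) = {x : -6 <= 3x + -7 <= -4}
Solving: (-6 - -7)/3 <= x <= (-4 - -7)/3
= [0.333333, 1]
Intersecting with [0,1]: [0.333333, 1]
Measure = 1 - 0.333333 = 0.666667


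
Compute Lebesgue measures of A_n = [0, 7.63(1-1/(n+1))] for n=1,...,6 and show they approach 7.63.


By continuity of measure from below: if A_n increases to A, then m(A_n) -> m(A).
Here A = [0, 7.63], so m(A) = 7.63
Step 1: a_1 = 7.63*(1 - 1/2) = 3.815, m(A_1) = 3.815
Step 2: a_2 = 7.63*(1 - 1/3) = 5.0867, m(A_2) = 5.0867
Step 3: a_3 = 7.63*(1 - 1/4) = 5.7225, m(A_3) = 5.7225
Step 4: a_4 = 7.63*(1 - 1/5) = 6.104, m(A_4) = 6.104
Step 5: a_5 = 7.63*(1 - 1/6) = 6.3583, m(A_5) = 6.3583
Step 6: a_6 = 7.63*(1 - 1/7) = 6.54, m(A_6) = 6.54
Limit: m(A_n) -> m([0,7.63]) = 7.63


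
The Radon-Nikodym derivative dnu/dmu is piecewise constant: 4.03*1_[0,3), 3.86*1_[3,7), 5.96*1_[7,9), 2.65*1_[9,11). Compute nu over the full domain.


Integrate each piece of the Radon-Nikodym derivative:
Step 1: integral_0^3 4.03 dx = 4.03*(3-0) = 4.03*3 = 12.09
Step 2: integral_3^7 3.86 dx = 3.86*(7-3) = 3.86*4 = 15.44
Step 3: integral_7^9 5.96 dx = 5.96*(9-7) = 5.96*2 = 11.92
Step 4: integral_9^11 2.65 dx = 2.65*(11-9) = 2.65*2 = 5.3
Total: 12.09 + 15.44 + 11.92 + 5.3 = 44.75


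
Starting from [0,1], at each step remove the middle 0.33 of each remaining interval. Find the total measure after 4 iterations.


Step 1: At each step, fraction remaining = 1 - 0.33 = 0.67
Step 2: After 4 steps, measure = (0.67)^4
Step 3: Computing the power step by step:
  After step 1: 0.67
  After step 2: 0.4489
  After step 3: 0.300763
  After step 4: 0.201511
Result = 0.201511


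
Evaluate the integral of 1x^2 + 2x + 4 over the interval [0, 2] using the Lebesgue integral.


The Lebesgue integral of a Riemann-integrable function agrees with the Riemann integral.
Antiderivative F(x) = (1/3)x^3 + (2/2)x^2 + 4x
F(2) = (1/3)*2^3 + (2/2)*2^2 + 4*2
     = (1/3)*8 + (2/2)*4 + 4*2
     = 2.666667 + 4 + 8
     = 14.666667
F(0) = 0.0
Integral = F(2) - F(0) = 14.666667 - 0.0 = 14.666667


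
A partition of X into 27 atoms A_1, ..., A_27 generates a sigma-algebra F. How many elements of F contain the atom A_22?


Each element of F is a union of some subset S of the 27 atoms.
The element contains A_22 iff A_22 is in S.
So we count subsets S of {A_1,...,A_27} with A_22 in S: choose freely among the other 26 atoms.
Count = 2^(27-1) = 2^26 = 67108864.


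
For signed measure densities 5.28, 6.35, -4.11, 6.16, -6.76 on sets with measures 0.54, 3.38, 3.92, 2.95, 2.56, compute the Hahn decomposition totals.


Step 1: Compute signed measure on each set:
  Set 1: 5.28 * 0.54 = 2.8512
  Set 2: 6.35 * 3.38 = 21.463
  Set 3: -4.11 * 3.92 = -16.1112
  Set 4: 6.16 * 2.95 = 18.172
  Set 5: -6.76 * 2.56 = -17.3056
Step 2: Total signed measure = (2.8512) + (21.463) + (-16.1112) + (18.172) + (-17.3056)
     = 9.0694
Step 3: Positive part mu+(X) = sum of positive contributions = 42.4862
Step 4: Negative part mu-(X) = |sum of negative contributions| = 33.4168


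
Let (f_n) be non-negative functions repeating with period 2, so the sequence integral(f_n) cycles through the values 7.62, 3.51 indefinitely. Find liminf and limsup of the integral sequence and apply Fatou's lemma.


The sequence (integral(f_n)) is periodic with period 2, repeating the values 7.62, 3.51 indefinitely.
Step 1: For a periodic sequence, every tail (a_m, a_(m+1), ...) contains all 2 period values infinitely often.
Step 2: Hence inf of every tail = min of the period values = min(7.62, 3.51) = 3.51.
        liminf_n integral(f_n) = sup over m of (inf of tail from m) = 3.51.
Step 3: Similarly sup of every tail = max of the period values = 7.62.
        limsup_n integral(f_n) = 7.62.
Step 4: Fatou's lemma: integral(liminf_n f_n) <= liminf_n integral(f_n) = 3.51.
        So the integral of the pointwise liminf is at most 3.51.


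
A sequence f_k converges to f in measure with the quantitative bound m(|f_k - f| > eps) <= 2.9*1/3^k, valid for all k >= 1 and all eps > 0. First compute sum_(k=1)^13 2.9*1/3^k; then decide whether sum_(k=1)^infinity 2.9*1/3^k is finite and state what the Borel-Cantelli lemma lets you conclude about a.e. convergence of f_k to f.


Step 1: List the terms 2.9*1/3^k for k = 1 to 13:
  k=1: 0.966667
  k=2: 0.322222
  k=3: 0.107407
  k=4: 0.035802
  k=5: 0.011934
  k=6: 0.003978
  k=7: 0.001326
  k=8: 4.420058e-04
  k=9: 1.473353e-04
  k=10: 4.911175e-05
  k=11: 1.637058e-05
  k=12: 5.456862e-06
  k=13: 1.818954e-06
Step 2: Partial sum = 0.966667 + 0.322222 + 0.107407 + 0.035802 + 0.011934 + 0.003978 + 0.001326 + 4.420058e-04 + 1.473353e-04 + 4.911175e-05 + 1.637058e-05 + 5.456862e-06 + 1.818954e-06
     = 1.449999
Step 3: The full series sum_(k>=1) 2.9*1/3^k converges (geometric series with ratio 1/3 < 1; a constant multiple of a convergent series converges).
Step 4: Fix eps > 0. Since sum_k m(|f_k - f| > eps) < infinity, the Borel-Cantelli lemma gives
        m(limsup_k {|f_k - f| > eps}) = 0, i.e. for a.e. x, |f_k(x) - f(x)| <= eps for all large k.
        Applying this with eps = 1/j for j = 1, 2, ... and intersecting the countably many full-measure sets,
        for a.e. x we get limsup_k |f_k(x) - f(x)| <= 1/j for every j, hence f_k -> f almost everywhere.
Conclusion: series converges; Borel-Cantelli yields f_k -> f a.e.


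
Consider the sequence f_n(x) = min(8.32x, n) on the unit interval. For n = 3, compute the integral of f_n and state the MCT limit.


f(x) = 8.32x on [0,1]; f_n(x) = min(8.32x, n). At n = 3:
Step 1: f(x) reaches 3 at x = 3/8.32 = 0.360577
Step 2: integral(f_3) = integral(8.32x, 0, 0.360577) + integral(3, 0.360577, 1)
       = 8.32*0.360577^2/2 + 3*(1 - 0.360577)
       = 0.540865 + 1.918269
       = 2.459135
Step 3: As n -> infinity, f_n increases to f, so by MCT integral(f_n) -> integral(f) = 8.32/2 = 4.16.
Convergence: integral(f_3) = 2.459135 -> 4.16 as n -> infinity


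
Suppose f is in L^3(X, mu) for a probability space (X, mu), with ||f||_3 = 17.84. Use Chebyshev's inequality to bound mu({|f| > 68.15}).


Chebyshev/Markov inequality: mu(|f| > eps) <= (||f||_p / eps)^p
Step 1: ||f||_3 / eps = 17.84 / 68.15 = 0.261775
Step 2: Raise to power p = 3:
  (0.261775)^3 = 0.017939
Step 3: Therefore mu(|f| > 68.15) <= 0.017939


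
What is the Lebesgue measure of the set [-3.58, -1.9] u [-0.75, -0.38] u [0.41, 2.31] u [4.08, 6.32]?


For pairwise disjoint intervals, m(union) = sum of lengths.
= (-1.9 - -3.58) + (-0.38 - -0.75) + (2.31 - 0.41) + (6.32 - 4.08)
= 1.68 + 0.37 + 1.9 + 2.24
= 6.19


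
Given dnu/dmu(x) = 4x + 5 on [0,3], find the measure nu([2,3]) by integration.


nu(A) = integral_A (dnu/dmu) dmu = integral_2^3 (4x + 5) dx
Step 1: Antiderivative F(x) = (4/2)x^2 + 5x
Step 2: F(3) = (4/2)*3^2 + 5*3 = 18 + 15 = 33
Step 3: F(2) = (4/2)*2^2 + 5*2 = 8 + 10 = 18
Step 4: nu([2,3]) = F(3) - F(2) = 33 - 18 = 15


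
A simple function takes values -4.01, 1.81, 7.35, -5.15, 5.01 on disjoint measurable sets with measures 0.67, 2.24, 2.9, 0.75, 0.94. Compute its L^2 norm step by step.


Step 1: Compute |f_i|^2 for each value:
  |-4.01|^2 = 16.0801
  |1.81|^2 = 3.2761
  |7.35|^2 = 54.0225
  |-5.15|^2 = 26.5225
  |5.01|^2 = 25.1001
Step 2: Multiply by measures and sum:
  16.0801 * 0.67 = 10.773667
  3.2761 * 2.24 = 7.338464
  54.0225 * 2.9 = 156.66525
  26.5225 * 0.75 = 19.891875
  25.1001 * 0.94 = 23.594094
Sum = 10.773667 + 7.338464 + 156.66525 + 19.891875 + 23.594094 = 218.26335
Step 3: Take the p-th root:
||f||_2 = (218.26335)^(1/2) = 14.773739


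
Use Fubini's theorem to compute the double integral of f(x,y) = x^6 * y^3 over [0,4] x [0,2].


By Fubini's theorem, the double integral factors as a product of single integrals:
Step 1: integral_0^4 x^6 dx = [x^7/7] from 0 to 4
     = 4^7/7 = 2340.571429
Step 2: integral_0^2 y^3 dy = [y^4/4] from 0 to 2
     = 2^4/4 = 4
Step 3: Double integral = 2340.571429 * 4 = 9362.285714


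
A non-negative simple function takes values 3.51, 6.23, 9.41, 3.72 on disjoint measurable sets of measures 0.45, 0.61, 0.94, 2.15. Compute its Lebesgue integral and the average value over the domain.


Step 1: Integral = sum(value_i * measure_i)
= 3.51*0.45 + 6.23*0.61 + 9.41*0.94 + 3.72*2.15
= 1.5795 + 3.8003 + 8.8454 + 7.998
= 22.2232
Step 2: Total measure of domain = 0.45 + 0.61 + 0.94 + 2.15 = 4.15
Step 3: Average value = 22.2232 / 4.15 = 5.354988


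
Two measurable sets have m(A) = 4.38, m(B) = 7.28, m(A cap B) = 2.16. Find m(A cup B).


By inclusion-exclusion: m(A u B) = m(A) + m(B) - m(A n B)
= 4.38 + 7.28 - 2.16
= 9.5


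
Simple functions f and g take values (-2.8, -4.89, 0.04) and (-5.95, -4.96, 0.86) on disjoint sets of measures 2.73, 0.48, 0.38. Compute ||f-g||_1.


Step 1: Compute differences f_i - g_i:
  -2.8 - -5.95 = 3.15
  -4.89 - -4.96 = 0.07
  0.04 - 0.86 = -0.82
Step 2: Compute |diff|^1 * measure for each set:
  |3.15|^1 * 2.73 = 3.15 * 2.73 = 8.5995
  |0.07|^1 * 0.48 = 0.07 * 0.48 = 0.0336
  |-0.82|^1 * 0.38 = 0.82 * 0.38 = 0.3116
Step 3: Sum = 8.9447
Step 4: ||f-g||_1 = (8.9447)^(1/1) = 8.9447


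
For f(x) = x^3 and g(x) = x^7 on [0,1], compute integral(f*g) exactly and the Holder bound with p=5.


Step 1: Exact integral of f*g = integral(x^10, 0, 1) = 1/11
     = 0.090909
Step 2: Holder bound with p=5, q=1.25:
  ||f||_p = (integral x^15 dx)^(1/5) = (1/16)^(1/5) = 0.574349
  ||g||_q = (integral x^8.75 dx)^(1/1.25) = (1/9.75)^(1/1.25) = 0.161732
Step 3: Holder bound = ||f||_p * ||g||_q = 0.574349 * 0.161732 = 0.092891
Verification: 0.090909 <= 0.092891 (Holder holds)


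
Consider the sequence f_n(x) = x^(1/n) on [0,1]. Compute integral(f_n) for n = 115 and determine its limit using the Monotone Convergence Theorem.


At n = 115: f_115(x) = x^(1/115).
Step 1: integral(x^(1/115), 0, 1) = [x^(1/115+1) / (1/115+1)] from 0 to 1
     = 1 / (1/115 + 1) = 1 / ((115+1)/115) = 115/(115+1)
     = 115/116 = 0.991379
Step 2: As n -> infinity, f_n(x) = x^(1/n) -> 1 for x in (0,1], and f_n is increasing in n.
By MCT, lim_n integral(f_n) = integral(lim_n f_n) = integral(1, 0, 1) = 1.
Step 3: Verify convergence: 115/116 = 0.991379 -> 1


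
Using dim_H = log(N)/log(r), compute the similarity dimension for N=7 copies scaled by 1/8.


For a self-similar set with N copies scaled by 1/r:
dim_H = log(N)/log(r) = log(7)/log(8)
= 1.94591/2.079442
= 0.935785


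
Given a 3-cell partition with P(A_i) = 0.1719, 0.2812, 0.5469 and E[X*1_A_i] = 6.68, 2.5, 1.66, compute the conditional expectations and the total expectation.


For each cell A_i: E[X|A_i] = E[X*1_A_i] / P(A_i)
Step 1: E[X|A_1] = 6.68 / 0.1719 = 38.859802
Step 2: E[X|A_2] = 2.5 / 0.2812 = 8.890469
Step 3: E[X|A_3] = 1.66 / 0.5469 = 3.03529
Verification: E[X] = sum E[X*1_A_i] = 6.68 + 2.5 + 1.66 = 10.84


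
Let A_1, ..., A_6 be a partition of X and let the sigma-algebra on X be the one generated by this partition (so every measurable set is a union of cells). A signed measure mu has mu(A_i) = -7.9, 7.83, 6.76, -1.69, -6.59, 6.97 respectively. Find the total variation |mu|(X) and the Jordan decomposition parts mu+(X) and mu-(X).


Step 1: Every measurable set is a union of atoms (the cells / points), so a Hahn decomposition is
  obtained by grouping atoms by sign: P = union of atoms with mu > 0, N = union of the remaining atoms.
  Atoms in P (indices): 2, 3, 6;  atoms in N (indices): 1, 4, 5
  Positive values: 7.83, 6.76, 6.97
  Negative values: -7.9, -1.69, -6.59
Step 2: mu+(X) = mu(P) = sum of positive atom values = 21.56
Step 3: mu-(X) = -mu(N) = sum of |negative atom values| = 16.18
Step 4: |mu|(X) = mu+(X) + mu-(X) = 21.56 + 16.18 = 37.74


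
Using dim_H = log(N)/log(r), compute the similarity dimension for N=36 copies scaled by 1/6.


For a self-similar set with N copies scaled by 1/r:
dim_H = log(N)/log(r) = log(36)/log(6)
= 3.583519/1.791759
= 2


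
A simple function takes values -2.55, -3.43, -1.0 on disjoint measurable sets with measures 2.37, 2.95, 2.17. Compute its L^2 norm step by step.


Step 1: Compute |f_i|^2 for each value:
  |-2.55|^2 = 6.5025
  |-3.43|^2 = 11.7649
  |-1.0|^2 = 1
Step 2: Multiply by measures and sum:
  6.5025 * 2.37 = 15.410925
  11.7649 * 2.95 = 34.706455
  1 * 2.17 = 2.17
Sum = 15.410925 + 34.706455 + 2.17 = 52.28738
Step 3: Take the p-th root:
||f||_2 = (52.28738)^(1/2) = 7.231001


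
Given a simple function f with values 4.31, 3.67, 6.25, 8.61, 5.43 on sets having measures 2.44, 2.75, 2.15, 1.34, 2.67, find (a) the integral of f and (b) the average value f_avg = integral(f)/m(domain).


Step 1: Integral = sum(value_i * measure_i)
= 4.31*2.44 + 3.67*2.75 + 6.25*2.15 + 8.61*1.34 + 5.43*2.67
= 10.5164 + 10.0925 + 13.4375 + 11.5374 + 14.4981
= 60.0819
Step 2: Total measure of domain = 2.44 + 2.75 + 2.15 + 1.34 + 2.67 = 11.35
Step 3: Average value = 60.0819 / 11.35 = 5.293559


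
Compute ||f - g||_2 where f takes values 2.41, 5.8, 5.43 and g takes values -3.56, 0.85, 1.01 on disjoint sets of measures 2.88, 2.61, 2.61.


Step 1: Compute differences f_i - g_i:
  2.41 - -3.56 = 5.97
  5.8 - 0.85 = 4.95
  5.43 - 1.01 = 4.42
Step 2: Compute |diff|^2 * measure for each set:
  |5.97|^2 * 2.88 = 35.6409 * 2.88 = 102.645792
  |4.95|^2 * 2.61 = 24.5025 * 2.61 = 63.951525
  |4.42|^2 * 2.61 = 19.5364 * 2.61 = 50.990004
Step 3: Sum = 217.587321
Step 4: ||f-g||_2 = (217.587321)^(1/2) = 14.750841


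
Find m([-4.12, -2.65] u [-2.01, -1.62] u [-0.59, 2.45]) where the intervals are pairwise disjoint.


For pairwise disjoint intervals, m(union) = sum of lengths.
= (-2.65 - -4.12) + (-1.62 - -2.01) + (2.45 - -0.59)
= 1.47 + 0.39 + 3.04
= 4.9


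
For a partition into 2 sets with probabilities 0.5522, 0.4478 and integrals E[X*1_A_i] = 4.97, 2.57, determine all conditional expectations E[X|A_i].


For each cell A_i: E[X|A_i] = E[X*1_A_i] / P(A_i)
Step 1: E[X|A_1] = 4.97 / 0.5522 = 9.000362
Step 2: E[X|A_2] = 2.57 / 0.4478 = 5.739169
Verification: E[X] = sum E[X*1_A_i] = 4.97 + 2.57 = 7.54


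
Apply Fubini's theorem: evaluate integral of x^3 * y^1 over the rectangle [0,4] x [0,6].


By Fubini's theorem, the double integral factors as a product of single integrals:
Step 1: integral_0^4 x^3 dx = [x^4/4] from 0 to 4
     = 4^4/4 = 64
Step 2: integral_0^6 y^1 dy = [y^2/2] from 0 to 6
     = 6^2/2 = 18
Step 3: Double integral = 64 * 18 = 1152


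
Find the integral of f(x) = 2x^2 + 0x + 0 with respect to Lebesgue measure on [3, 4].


The Lebesgue integral of a Riemann-integrable function agrees with the Riemann integral.
Antiderivative F(x) = (2/3)x^3 + (0/2)x^2 + 0x
F(4) = (2/3)*4^3 + (0/2)*4^2 + 0*4
     = (2/3)*64 + (0/2)*16 + 0*4
     = 42.666667 + 0.0 + 0
     = 42.666667
F(3) = 18
Integral = F(4) - F(3) = 42.666667 - 18 = 24.666667


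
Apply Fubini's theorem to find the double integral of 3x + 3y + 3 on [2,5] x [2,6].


By Fubini, integrate in x first, then y.
Step 1: Fix y, integrate over x in [2,5]:
  integral(3x + 3y + 3, x=2..5)
  = 3*(5^2 - 2^2)/2 + (3y + 3)*(5 - 2)
  = 31.5 + (3y + 3)*3
  = 31.5 + 9y + 9
  = 40.5 + 9y
Step 2: Integrate over y in [2,6]:
  integral(40.5 + 9y, y=2..6)
  = 40.5*4 + 9*(6^2 - 2^2)/2
  = 162 + 144
  = 306


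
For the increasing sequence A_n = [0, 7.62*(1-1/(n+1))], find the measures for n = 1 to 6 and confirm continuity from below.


By continuity of measure from below: if A_n increases to A, then m(A_n) -> m(A).
Here A = [0, 7.62], so m(A) = 7.62
Step 1: a_1 = 7.62*(1 - 1/2) = 3.81, m(A_1) = 3.81
Step 2: a_2 = 7.62*(1 - 1/3) = 5.08, m(A_2) = 5.08
Step 3: a_3 = 7.62*(1 - 1/4) = 5.715, m(A_3) = 5.715
Step 4: a_4 = 7.62*(1 - 1/5) = 6.096, m(A_4) = 6.096
Step 5: a_5 = 7.62*(1 - 1/6) = 6.35, m(A_5) = 6.35
Step 6: a_6 = 7.62*(1 - 1/7) = 6.5314, m(A_6) = 6.5314
Limit: m(A_n) -> m([0,7.62]) = 7.62


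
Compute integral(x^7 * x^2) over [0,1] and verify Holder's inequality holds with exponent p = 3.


Step 1: Exact integral of f*g = integral(x^9, 0, 1) = 1/10
     = 0.1
Step 2: Holder bound with p=3, q=1.5:
  ||f||_p = (integral x^21 dx)^(1/3) = (1/22)^(1/3) = 0.356883
  ||g||_q = (integral x^3 dx)^(1/1.5) = (1/4)^(1/1.5) = 0.39685
Step 3: Holder bound = ||f||_p * ||g||_q = 0.356883 * 0.39685 = 0.141629
Verification: 0.1 <= 0.141629 (Holder holds)


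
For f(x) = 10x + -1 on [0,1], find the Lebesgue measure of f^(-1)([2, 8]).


f^(-1)([2, 8]) = {x : 2 <= 10x + -1 <= 8}
Solving: (2 - -1)/10 <= x <= (8 - -1)/10
= [0.3, 0.9]
Intersecting with [0,1]: [0.3, 0.9]
Measure = 0.9 - 0.3 = 0.6


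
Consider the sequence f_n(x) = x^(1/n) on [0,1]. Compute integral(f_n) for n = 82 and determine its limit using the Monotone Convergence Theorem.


At n = 82: f_82(x) = x^(1/82).
Step 1: integral(x^(1/82), 0, 1) = [x^(1/82+1) / (1/82+1)] from 0 to 1
     = 1 / (1/82 + 1) = 1 / ((82+1)/82) = 82/(82+1)
     = 82/83 = 0.987952
Step 2: As n -> infinity, f_n(x) = x^(1/n) -> 1 for x in (0,1], and f_n is increasing in n.
By MCT, lim_n integral(f_n) = integral(lim_n f_n) = integral(1, 0, 1) = 1.
Step 3: Verify convergence: 82/83 = 0.987952 -> 1


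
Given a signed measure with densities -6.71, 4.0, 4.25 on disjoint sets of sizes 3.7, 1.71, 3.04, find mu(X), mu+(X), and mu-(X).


Step 1: Compute signed measure on each set:
  Set 1: -6.71 * 3.7 = -24.827
  Set 2: 4.0 * 1.71 = 6.84
  Set 3: 4.25 * 3.04 = 12.92
Step 2: Total signed measure = (-24.827) + (6.84) + (12.92)
     = -5.067
Step 3: Positive part mu+(X) = sum of positive contributions = 19.76
Step 4: Negative part mu-(X) = |sum of negative contributions| = 24.827


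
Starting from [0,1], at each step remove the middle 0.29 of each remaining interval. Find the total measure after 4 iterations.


Step 1: At each step, fraction remaining = 1 - 0.29 = 0.71
Step 2: After 4 steps, measure = (0.71)^4
Step 3: Computing the power step by step:
  After step 1: 0.71
  After step 2: 0.5041
  After step 3: 0.357911
  After step 4: 0.254117
Result = 0.254117


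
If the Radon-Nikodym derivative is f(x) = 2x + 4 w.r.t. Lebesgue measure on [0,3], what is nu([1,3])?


nu(A) = integral_A (dnu/dmu) dmu = integral_1^3 (2x + 4) dx
Step 1: Antiderivative F(x) = (2/2)x^2 + 4x
Step 2: F(3) = (2/2)*3^2 + 4*3 = 9 + 12 = 21
Step 3: F(1) = (2/2)*1^2 + 4*1 = 1 + 4 = 5
Step 4: nu([1,3]) = F(3) - F(1) = 21 - 5 = 16


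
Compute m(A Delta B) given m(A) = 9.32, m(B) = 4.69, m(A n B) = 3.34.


m(A Delta B) = m(A) + m(B) - 2*m(A n B)
= 9.32 + 4.69 - 2*3.34
= 9.32 + 4.69 - 6.68
= 7.33


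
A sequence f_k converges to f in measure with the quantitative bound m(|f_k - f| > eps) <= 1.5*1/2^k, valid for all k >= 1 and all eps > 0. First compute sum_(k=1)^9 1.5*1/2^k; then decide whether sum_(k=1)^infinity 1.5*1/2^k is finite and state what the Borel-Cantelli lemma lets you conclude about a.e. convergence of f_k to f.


Step 1: List the terms 1.5*1/2^k for k = 1 to 9:
  k=1: 0.75
  k=2: 0.375
  k=3: 0.1875
  k=4: 0.09375
  k=5: 0.046875
  k=6: 0.023438
  k=7: 0.011719
  k=8: 0.005859
  k=9: 0.00293
Step 2: Partial sum = 0.75 + 0.375 + 0.1875 + 0.09375 + 0.046875 + 0.023438 + 0.011719 + 0.005859 + 0.00293
     = 1.49707
Step 3: The full series sum_(k>=1) 1.5*1/2^k converges (geometric series with ratio 1/2 < 1; a constant multiple of a convergent series converges).
Step 4: Fix eps > 0. Since sum_k m(|f_k - f| > eps) < infinity, the Borel-Cantelli lemma gives
        m(limsup_k {|f_k - f| > eps}) = 0, i.e. for a.e. x, |f_k(x) - f(x)| <= eps for all large k.
        Applying this with eps = 1/j for j = 1, 2, ... and intersecting the countably many full-measure sets,
        for a.e. x we get limsup_k |f_k(x) - f(x)| <= 1/j for every j, hence f_k -> f almost everywhere.
Conclusion: series converges; Borel-Cantelli yields f_k -> f a.e.


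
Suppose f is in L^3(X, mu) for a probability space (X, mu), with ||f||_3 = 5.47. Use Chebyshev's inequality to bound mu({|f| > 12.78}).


Chebyshev/Markov inequality: mu(|f| > eps) <= (||f||_p / eps)^p
Step 1: ||f||_3 / eps = 5.47 / 12.78 = 0.428013
Step 2: Raise to power p = 3:
  (0.428013)^3 = 0.07841
Step 3: Therefore mu(|f| > 12.78) <= 0.07841


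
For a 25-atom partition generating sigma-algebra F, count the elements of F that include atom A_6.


Each element of F is a union of some subset S of the 25 atoms.
The element contains A_6 iff A_6 is in S.
So we count subsets S of {A_1,...,A_25} with A_6 in S: choose freely among the other 24 atoms.
Count = 2^(25-1) = 2^24 = 16777216.


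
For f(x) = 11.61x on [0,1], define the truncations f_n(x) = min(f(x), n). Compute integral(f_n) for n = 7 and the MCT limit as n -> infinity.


f(x) = 11.61x on [0,1]; f_n(x) = min(11.61x, n). At n = 7:
Step 1: f(x) reaches 7 at x = 7/11.61 = 0.602929
Step 2: integral(f_7) = integral(11.61x, 0, 0.602929) + integral(7, 0.602929, 1)
       = 11.61*0.602929^2/2 + 7*(1 - 0.602929)
       = 2.11025 + 2.7795
       = 4.88975
Step 3: As n -> infinity, f_n increases to f, so by MCT integral(f_n) -> integral(f) = 11.61/2 = 5.805.
Convergence: integral(f_7) = 4.88975 -> 5.805 as n -> infinity


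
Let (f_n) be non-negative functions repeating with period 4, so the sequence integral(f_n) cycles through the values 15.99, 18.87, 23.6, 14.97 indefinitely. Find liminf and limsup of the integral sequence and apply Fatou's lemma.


The sequence (integral(f_n)) is periodic with period 4, repeating the values 15.99, 18.87, 23.6, 14.97 indefinitely.
Step 1: For a periodic sequence, every tail (a_m, a_(m+1), ...) contains all 4 period values infinitely often.
Step 2: Hence inf of every tail = min of the period values = min(15.99, 18.87, 23.6, 14.97) = 14.97.
        liminf_n integral(f_n) = sup over m of (inf of tail from m) = 14.97.
Step 3: Similarly sup of every tail = max of the period values = 23.6.
        limsup_n integral(f_n) = 23.6.
Step 4: Fatou's lemma: integral(liminf_n f_n) <= liminf_n integral(f_n) = 14.97.
        So the integral of the pointwise liminf is at most 14.97.


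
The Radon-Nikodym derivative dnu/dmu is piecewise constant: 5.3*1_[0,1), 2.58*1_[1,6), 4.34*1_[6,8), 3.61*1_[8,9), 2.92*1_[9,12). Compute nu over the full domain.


Integrate each piece of the Radon-Nikodym derivative:
Step 1: integral_0^1 5.3 dx = 5.3*(1-0) = 5.3*1 = 5.3
Step 2: integral_1^6 2.58 dx = 2.58*(6-1) = 2.58*5 = 12.9
Step 3: integral_6^8 4.34 dx = 4.34*(8-6) = 4.34*2 = 8.68
Step 4: integral_8^9 3.61 dx = 3.61*(9-8) = 3.61*1 = 3.61
Step 5: integral_9^12 2.92 dx = 2.92*(12-9) = 2.92*3 = 8.76
Total: 5.3 + 12.9 + 8.68 + 3.61 + 8.76 = 39.25


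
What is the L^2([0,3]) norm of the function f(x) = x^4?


Step 1: ||f||_2 = (integral_0^3 |x^4|^2 dx)^(1/2)
     = (integral_0^3 x^8 dx)^(1/2)
Step 2: integral_0^3 x^8 dx = [x^9/(9)] from 0 to 3 = 3^9/9
     = 19683/9 = 2187
Step 3: ||f||_2 = (2187)^(1/2) = 46.765372


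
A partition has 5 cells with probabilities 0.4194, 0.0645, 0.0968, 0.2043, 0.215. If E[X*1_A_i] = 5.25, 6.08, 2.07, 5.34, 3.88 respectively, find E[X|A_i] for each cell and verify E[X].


For each cell A_i: E[X|A_i] = E[X*1_A_i] / P(A_i)
Step 1: E[X|A_1] = 5.25 / 0.4194 = 12.517883
Step 2: E[X|A_2] = 6.08 / 0.0645 = 94.263566
Step 3: E[X|A_3] = 2.07 / 0.0968 = 21.384298
Step 4: E[X|A_4] = 5.34 / 0.2043 = 26.138032
Step 5: E[X|A_5] = 3.88 / 0.215 = 18.046512
Verification: E[X] = sum E[X*1_A_i] = 5.25 + 6.08 + 2.07 + 5.34 + 3.88 = 22.62


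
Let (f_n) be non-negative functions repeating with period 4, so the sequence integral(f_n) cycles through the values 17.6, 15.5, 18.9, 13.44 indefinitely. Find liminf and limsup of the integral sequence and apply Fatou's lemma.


The sequence (integral(f_n)) is periodic with period 4, repeating the values 17.6, 15.5, 18.9, 13.44 indefinitely.
Step 1: For a periodic sequence, every tail (a_m, a_(m+1), ...) contains all 4 period values infinitely often.
Step 2: Hence inf of every tail = min of the period values = min(17.6, 15.5, 18.9, 13.44) = 13.44.
        liminf_n integral(f_n) = sup over m of (inf of tail from m) = 13.44.
Step 3: Similarly sup of every tail = max of the period values = 18.9.
        limsup_n integral(f_n) = 18.9.
Step 4: Fatou's lemma: integral(liminf_n f_n) <= liminf_n integral(f_n) = 13.44.
        So the integral of the pointwise liminf is at most 13.44.


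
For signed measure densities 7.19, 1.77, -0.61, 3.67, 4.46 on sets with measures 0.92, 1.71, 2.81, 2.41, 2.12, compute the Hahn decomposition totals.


Step 1: Compute signed measure on each set:
  Set 1: 7.19 * 0.92 = 6.6148
  Set 2: 1.77 * 1.71 = 3.0267
  Set 3: -0.61 * 2.81 = -1.7141
  Set 4: 3.67 * 2.41 = 8.8447
  Set 5: 4.46 * 2.12 = 9.4552
Step 2: Total signed measure = (6.6148) + (3.0267) + (-1.7141) + (8.8447) + (9.4552)
     = 26.2273
Step 3: Positive part mu+(X) = sum of positive contributions = 27.9414
Step 4: Negative part mu-(X) = |sum of negative contributions| = 1.7141


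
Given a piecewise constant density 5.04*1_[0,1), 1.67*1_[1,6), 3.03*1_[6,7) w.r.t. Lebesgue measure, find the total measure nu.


Integrate each piece of the Radon-Nikodym derivative:
Step 1: integral_0^1 5.04 dx = 5.04*(1-0) = 5.04*1 = 5.04
Step 2: integral_1^6 1.67 dx = 1.67*(6-1) = 1.67*5 = 8.35
Step 3: integral_6^7 3.03 dx = 3.03*(7-6) = 3.03*1 = 3.03
Total: 5.04 + 8.35 + 3.03 = 16.42


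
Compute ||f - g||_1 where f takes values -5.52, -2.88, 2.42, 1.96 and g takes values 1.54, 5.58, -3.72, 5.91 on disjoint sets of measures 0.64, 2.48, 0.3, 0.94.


Step 1: Compute differences f_i - g_i:
  -5.52 - 1.54 = -7.06
  -2.88 - 5.58 = -8.46
  2.42 - -3.72 = 6.14
  1.96 - 5.91 = -3.95
Step 2: Compute |diff|^1 * measure for each set:
  |-7.06|^1 * 0.64 = 7.06 * 0.64 = 4.5184
  |-8.46|^1 * 2.48 = 8.46 * 2.48 = 20.9808
  |6.14|^1 * 0.3 = 6.14 * 0.3 = 1.842
  |-3.95|^1 * 0.94 = 3.95 * 0.94 = 3.713
Step 3: Sum = 31.0542
Step 4: ||f-g||_1 = (31.0542)^(1/1) = 31.0542


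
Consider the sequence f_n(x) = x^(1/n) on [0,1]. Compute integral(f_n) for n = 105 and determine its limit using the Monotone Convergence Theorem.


At n = 105: f_105(x) = x^(1/105).
Step 1: integral(x^(1/105), 0, 1) = [x^(1/105+1) / (1/105+1)] from 0 to 1
     = 1 / (1/105 + 1) = 1 / ((105+1)/105) = 105/(105+1)
     = 105/106 = 0.990566
Step 2: As n -> infinity, f_n(x) = x^(1/n) -> 1 for x in (0,1], and f_n is increasing in n.
By MCT, lim_n integral(f_n) = integral(lim_n f_n) = integral(1, 0, 1) = 1.
Step 3: Verify convergence: 105/106 = 0.990566 -> 1


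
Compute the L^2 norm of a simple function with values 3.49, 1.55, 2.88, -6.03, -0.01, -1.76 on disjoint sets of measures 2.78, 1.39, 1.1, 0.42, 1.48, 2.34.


Step 1: Compute |f_i|^2 for each value:
  |3.49|^2 = 12.1801
  |1.55|^2 = 2.4025
  |2.88|^2 = 8.2944
  |-6.03|^2 = 36.3609
  |-0.01|^2 = 1.000000e-04
  |-1.76|^2 = 3.0976
Step 2: Multiply by measures and sum:
  12.1801 * 2.78 = 33.860678
  2.4025 * 1.39 = 3.339475
  8.2944 * 1.1 = 9.12384
  36.3609 * 0.42 = 15.271578
  1.000000e-04 * 1.48 = 1.480000e-04
  3.0976 * 2.34 = 7.248384
Sum = 33.860678 + 3.339475 + 9.12384 + 15.271578 + 1.480000e-04 + 7.248384 = 68.844103
Step 3: Take the p-th root:
||f||_2 = (68.844103)^(1/2) = 8.297235


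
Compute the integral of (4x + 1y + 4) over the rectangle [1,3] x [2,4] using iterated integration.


By Fubini, integrate in x first, then y.
Step 1: Fix y, integrate over x in [1,3]:
  integral(4x + 1y + 4, x=1..3)
  = 4*(3^2 - 1^2)/2 + (1y + 4)*(3 - 1)
  = 16 + (1y + 4)*2
  = 16 + 2y + 8
  = 24 + 2y
Step 2: Integrate over y in [2,4]:
  integral(24 + 2y, y=2..4)
  = 24*2 + 2*(4^2 - 2^2)/2
  = 48 + 12
  = 60


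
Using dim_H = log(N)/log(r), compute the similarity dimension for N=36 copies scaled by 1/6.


For a self-similar set with N copies scaled by 1/r:
dim_H = log(N)/log(r) = log(36)/log(6)
= 3.583519/1.791759
= 2


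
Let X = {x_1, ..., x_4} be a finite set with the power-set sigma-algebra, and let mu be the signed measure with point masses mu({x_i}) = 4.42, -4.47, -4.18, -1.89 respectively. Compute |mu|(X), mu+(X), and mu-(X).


Step 1: Every measurable set is a union of atoms (the cells / points), so a Hahn decomposition is
  obtained by grouping atoms by sign: P = union of atoms with mu > 0, N = union of the remaining atoms.
  Atoms in P (indices): 1;  atoms in N (indices): 2, 3, 4
  Positive values: 4.42
  Negative values: -4.47, -4.18, -1.89
Step 2: mu+(X) = mu(P) = sum of positive atom values = 4.42
Step 3: mu-(X) = -mu(N) = sum of |negative atom values| = 10.54
Step 4: |mu|(X) = mu+(X) + mu-(X) = 4.42 + 10.54 = 14.96


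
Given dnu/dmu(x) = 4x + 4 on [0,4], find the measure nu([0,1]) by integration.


nu(A) = integral_A (dnu/dmu) dmu = integral_0^1 (4x + 4) dx
Step 1: Antiderivative F(x) = (4/2)x^2 + 4x
Step 2: F(1) = (4/2)*1^2 + 4*1 = 2 + 4 = 6
Step 3: F(0) = (4/2)*0^2 + 4*0 = 0.0 + 0 = 0.0
Step 4: nu([0,1]) = F(1) - F(0) = 6 - 0.0 = 6


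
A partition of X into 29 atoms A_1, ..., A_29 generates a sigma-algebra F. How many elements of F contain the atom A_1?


Each element of F is a union of some subset S of the 29 atoms.
The element contains A_1 iff A_1 is in S.
So we count subsets S of {A_1,...,A_29} with A_1 in S: choose freely among the other 28 atoms.
Count = 2^(29-1) = 2^28 = 268435456.


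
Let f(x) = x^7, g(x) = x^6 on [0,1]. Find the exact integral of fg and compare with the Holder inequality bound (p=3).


Step 1: Exact integral of f*g = integral(x^13, 0, 1) = 1/14
     = 0.071429
Step 2: Holder bound with p=3, q=1.5:
  ||f||_p = (integral x^21 dx)^(1/3) = (1/22)^(1/3) = 0.356883
  ||g||_q = (integral x^9 dx)^(1/1.5) = (1/10)^(1/1.5) = 0.215443
Step 3: Holder bound = ||f||_p * ||g||_q = 0.356883 * 0.215443 = 0.076888
Verification: 0.071429 <= 0.076888 (Holder holds)


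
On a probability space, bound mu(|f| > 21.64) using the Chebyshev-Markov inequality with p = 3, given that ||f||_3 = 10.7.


Chebyshev/Markov inequality: mu(|f| > eps) <= (||f||_p / eps)^p
Step 1: ||f||_3 / eps = 10.7 / 21.64 = 0.494455
Step 2: Raise to power p = 3:
  (0.494455)^3 = 0.120887
Step 3: Therefore mu(|f| > 21.64) <= 0.120887


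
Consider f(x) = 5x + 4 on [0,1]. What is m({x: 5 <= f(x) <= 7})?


f^(-1)([5, 7]) = {x : 5 <= 5x + 4 <= 7}
Solving: (5 - 4)/5 <= x <= (7 - 4)/5
= [0.2, 0.6]
Intersecting with [0,1]: [0.2, 0.6]
Measure = 0.6 - 0.2 = 0.4


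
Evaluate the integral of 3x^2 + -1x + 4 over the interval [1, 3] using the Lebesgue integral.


The Lebesgue integral of a Riemann-integrable function agrees with the Riemann integral.
Antiderivative F(x) = (3/3)x^3 + (-1/2)x^2 + 4x
F(3) = (3/3)*3^3 + (-1/2)*3^2 + 4*3
     = (3/3)*27 + (-1/2)*9 + 4*3
     = 27 + -4.5 + 12
     = 34.5
F(1) = 4.5
Integral = F(3) - F(1) = 34.5 - 4.5 = 30


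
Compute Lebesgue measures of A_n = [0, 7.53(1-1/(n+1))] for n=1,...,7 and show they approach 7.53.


By continuity of measure from below: if A_n increases to A, then m(A_n) -> m(A).
Here A = [0, 7.53], so m(A) = 7.53
Step 1: a_1 = 7.53*(1 - 1/2) = 3.765, m(A_1) = 3.765
Step 2: a_2 = 7.53*(1 - 1/3) = 5.02, m(A_2) = 5.02
Step 3: a_3 = 7.53*(1 - 1/4) = 5.6475, m(A_3) = 5.6475
Step 4: a_4 = 7.53*(1 - 1/5) = 6.024, m(A_4) = 6.024
Step 5: a_5 = 7.53*(1 - 1/6) = 6.275, m(A_5) = 6.275
Step 6: a_6 = 7.53*(1 - 1/7) = 6.4543, m(A_6) = 6.4543
Step 7: a_7 = 7.53*(1 - 1/8) = 6.5888, m(A_7) = 6.5888
Limit: m(A_n) -> m([0,7.53]) = 7.53


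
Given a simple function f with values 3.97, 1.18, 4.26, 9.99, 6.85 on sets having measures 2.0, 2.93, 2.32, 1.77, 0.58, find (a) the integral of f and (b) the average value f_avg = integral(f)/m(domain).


Step 1: Integral = sum(value_i * measure_i)
= 3.97*2.0 + 1.18*2.93 + 4.26*2.32 + 9.99*1.77 + 6.85*0.58
= 7.94 + 3.4574 + 9.8832 + 17.6823 + 3.973
= 42.9359
Step 2: Total measure of domain = 2.0 + 2.93 + 2.32 + 1.77 + 0.58 = 9.6
Step 3: Average value = 42.9359 / 9.6 = 4.47249


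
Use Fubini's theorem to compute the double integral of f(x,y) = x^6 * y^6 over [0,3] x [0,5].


By Fubini's theorem, the double integral factors as a product of single integrals:
Step 1: integral_0^3 x^6 dx = [x^7/7] from 0 to 3
     = 3^7/7 = 312.428571
Step 2: integral_0^5 y^6 dy = [y^7/7] from 0 to 5
     = 5^7/7 = 11160.714286
Step 3: Double integral = 312.428571 * 11160.714286 = 3.486926e+06


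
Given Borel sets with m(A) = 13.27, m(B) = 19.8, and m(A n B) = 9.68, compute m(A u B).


By inclusion-exclusion: m(A u B) = m(A) + m(B) - m(A n B)
= 13.27 + 19.8 - 9.68
= 23.39


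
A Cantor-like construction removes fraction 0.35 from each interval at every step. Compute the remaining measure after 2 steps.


Step 1: At each step, fraction remaining = 1 - 0.35 = 0.65
Step 2: After 2 steps, measure = (0.65)^2
Step 3: Computing the power step by step:
  After step 1: 0.65
  After step 2: 0.4225
Result = 0.4225


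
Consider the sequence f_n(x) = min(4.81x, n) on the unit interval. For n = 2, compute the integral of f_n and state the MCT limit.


f(x) = 4.81x on [0,1]; f_n(x) = min(4.81x, n). At n = 2:
Step 1: f(x) reaches 2 at x = 2/4.81 = 0.4158
Step 2: integral(f_2) = integral(4.81x, 0, 0.4158) + integral(2, 0.4158, 1)
       = 4.81*0.4158^2/2 + 2*(1 - 0.4158)
       = 0.4158 + 1.168399
       = 1.5842
Step 3: As n -> infinity, f_n increases to f, so by MCT integral(f_n) -> integral(f) = 4.81/2 = 2.405.
Convergence: integral(f_2) = 1.5842 -> 2.405 as n -> infinity


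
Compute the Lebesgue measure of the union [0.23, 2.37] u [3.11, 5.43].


For pairwise disjoint intervals, m(union) = sum of lengths.
= (2.37 - 0.23) + (5.43 - 3.11)
= 2.14 + 2.32
= 4.46


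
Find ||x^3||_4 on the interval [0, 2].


Step 1: ||f||_4 = (integral_0^2 |x^3|^4 dx)^(1/4)
     = (integral_0^2 x^12 dx)^(1/4)
Step 2: integral_0^2 x^12 dx = [x^13/(13)] from 0 to 2 = 2^13/13
     = 8192/13 = 630.153846
Step 3: ||f||_4 = (630.153846)^(1/4) = 5.010276


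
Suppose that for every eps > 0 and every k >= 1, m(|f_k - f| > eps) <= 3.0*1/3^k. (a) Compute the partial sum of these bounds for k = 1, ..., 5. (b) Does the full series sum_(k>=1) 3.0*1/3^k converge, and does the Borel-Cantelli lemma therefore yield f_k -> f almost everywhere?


Step 1: List the terms 3.0*1/3^k for k = 1 to 5:
  k=1: 1
  k=2: 0.333333
  k=3: 0.111111
  k=4: 0.037037
  k=5: 0.012346
Step 2: Partial sum = 1 + 0.333333 + 0.111111 + 0.037037 + 0.012346
     = 1.493827
Step 3: The full series sum_(k>=1) 3.0*1/3^k converges (geometric series with ratio 1/3 < 1; a constant multiple of a convergent series converges).
Step 4: Fix eps > 0. Since sum_k m(|f_k - f| > eps) < infinity, the Borel-Cantelli lemma gives
        m(limsup_k {|f_k - f| > eps}) = 0, i.e. for a.e. x, |f_k(x) - f(x)| <= eps for all large k.
        Applying this with eps = 1/j for j = 1, 2, ... and intersecting the countably many full-measure sets,
        for a.e. x we get limsup_k |f_k(x) - f(x)| <= 1/j for every j, hence f_k -> f almost everywhere.
Conclusion: series converges; Borel-Cantelli yields f_k -> f a.e.


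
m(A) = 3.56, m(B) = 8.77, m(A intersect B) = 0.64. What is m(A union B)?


By inclusion-exclusion: m(A u B) = m(A) + m(B) - m(A n B)
= 3.56 + 8.77 - 0.64
= 11.69


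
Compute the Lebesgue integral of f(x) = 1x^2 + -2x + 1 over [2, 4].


The Lebesgue integral of a Riemann-integrable function agrees with the Riemann integral.
Antiderivative F(x) = (1/3)x^3 + (-2/2)x^2 + 1x
F(4) = (1/3)*4^3 + (-2/2)*4^2 + 1*4
     = (1/3)*64 + (-2/2)*16 + 1*4
     = 21.333333 + -16 + 4
     = 9.333333
F(2) = 0.666667
Integral = F(4) - F(2) = 9.333333 - 0.666667 = 8.666667


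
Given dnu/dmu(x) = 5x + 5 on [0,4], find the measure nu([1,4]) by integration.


nu(A) = integral_A (dnu/dmu) dmu = integral_1^4 (5x + 5) dx
Step 1: Antiderivative F(x) = (5/2)x^2 + 5x
Step 2: F(4) = (5/2)*4^2 + 5*4 = 40 + 20 = 60
Step 3: F(1) = (5/2)*1^2 + 5*1 = 2.5 + 5 = 7.5
Step 4: nu([1,4]) = F(4) - F(1) = 60 - 7.5 = 52.5


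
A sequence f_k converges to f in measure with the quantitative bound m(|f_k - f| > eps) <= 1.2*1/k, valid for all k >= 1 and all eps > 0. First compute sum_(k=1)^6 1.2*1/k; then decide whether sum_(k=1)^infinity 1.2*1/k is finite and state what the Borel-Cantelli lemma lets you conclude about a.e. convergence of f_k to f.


Step 1: List the terms 1.2*1/k for k = 1 to 6:
  k=1: 1.2
  k=2: 0.6
  k=3: 0.4
  k=4: 0.3
  k=5: 0.24
  k=6: 0.2
Step 2: Partial sum = 1.2 + 0.6 + 0.4 + 0.3 + 0.24 + 0.2
     = 2.94
Step 3: The full series sum_(k>=1) 1.2*1/k diverges (harmonic series, p = 1; a nonzero constant multiple of a divergent series diverges).
Step 4: The (first) Borel-Cantelli lemma requires a summable sequence of measures, so it does not apply here;
        from this bound alone no conclusion about a.e. convergence can be drawn (convergence in measure still
        gives an a.e.-convergent subsequence, but not a.e. convergence of the whole sequence).
Conclusion: series diverges; Borel-Cantelli is inconclusive about a.e. convergence of f_k.


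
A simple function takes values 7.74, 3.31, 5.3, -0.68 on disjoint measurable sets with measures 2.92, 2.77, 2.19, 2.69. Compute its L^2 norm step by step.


Step 1: Compute |f_i|^2 for each value:
  |7.74|^2 = 59.9076
  |3.31|^2 = 10.9561
  |5.3|^2 = 28.09
  |-0.68|^2 = 0.4624
Step 2: Multiply by measures and sum:
  59.9076 * 2.92 = 174.930192
  10.9561 * 2.77 = 30.348397
  28.09 * 2.19 = 61.5171
  0.4624 * 2.69 = 1.243856
Sum = 174.930192 + 30.348397 + 61.5171 + 1.243856 = 268.039545
Step 3: Take the p-th root:
||f||_2 = (268.039545)^(1/2) = 16.371913
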